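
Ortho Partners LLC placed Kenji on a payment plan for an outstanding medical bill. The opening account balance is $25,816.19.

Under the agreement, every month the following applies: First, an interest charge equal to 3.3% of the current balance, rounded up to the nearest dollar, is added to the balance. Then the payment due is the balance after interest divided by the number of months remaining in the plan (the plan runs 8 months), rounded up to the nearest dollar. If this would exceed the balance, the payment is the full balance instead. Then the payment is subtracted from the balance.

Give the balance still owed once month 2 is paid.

$20,661.19

Month 1: opening $25,816.19; interest $852.00 → $26,668.19; payment $3,334.00; balance $23,334.19
Month 2: opening $23,334.19; interest $771.00 → $24,105.19; payment $3,444.00; balance $20,661.19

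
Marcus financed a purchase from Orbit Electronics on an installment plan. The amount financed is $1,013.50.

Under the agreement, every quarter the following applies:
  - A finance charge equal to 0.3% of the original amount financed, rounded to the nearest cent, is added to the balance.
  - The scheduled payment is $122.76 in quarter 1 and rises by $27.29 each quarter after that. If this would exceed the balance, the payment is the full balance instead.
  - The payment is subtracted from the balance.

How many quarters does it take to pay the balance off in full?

6

# | Opening | Interest | Payment | End bal
1 | $1,013.50 | $3.04 | $122.76 | $893.78
2 | $893.78 | $3.04 | $150.05 | $746.77
3 | $746.77 | $3.04 | $177.34 | $572.47
4 | $572.47 | $3.04 | $204.63 | $370.88
5 | $370.88 | $3.04 | $231.92 | $142.00
6 | $142.00 | $3.04 | $145.04 | $0.00
Balance reaches $0.00 in quarter 6.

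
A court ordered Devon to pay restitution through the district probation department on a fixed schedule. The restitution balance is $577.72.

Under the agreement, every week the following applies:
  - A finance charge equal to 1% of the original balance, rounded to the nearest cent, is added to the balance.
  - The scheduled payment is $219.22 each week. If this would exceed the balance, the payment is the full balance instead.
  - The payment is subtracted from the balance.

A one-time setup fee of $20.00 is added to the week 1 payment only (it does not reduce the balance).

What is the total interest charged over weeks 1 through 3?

$17.34

Week 1: $577.72 +$5.78 interest = $583.50; pay $219.22 (+ $20.00 fee) → $364.28
Week 2: $364.28 +$5.78 interest = $370.06; pay $219.22 → $150.84
Week 3: $150.84 +$5.78 interest = $156.62; pay $156.62 → $0.00
Total interest: $5.78 + $5.78 + $5.78 = $17.34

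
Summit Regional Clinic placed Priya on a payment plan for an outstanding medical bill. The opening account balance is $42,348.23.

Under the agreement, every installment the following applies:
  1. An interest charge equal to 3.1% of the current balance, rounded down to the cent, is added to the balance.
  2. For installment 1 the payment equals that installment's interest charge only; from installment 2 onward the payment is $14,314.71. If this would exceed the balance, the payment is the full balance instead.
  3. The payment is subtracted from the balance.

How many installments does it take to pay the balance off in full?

5

# | Opening | Interest | Payment | End bal
1 | $42,348.23 | $1,312.79 | $1,312.79 | $42,348.23
2 | $42,348.23 | $1,312.79 | $14,314.71 | $29,346.31
3 | $29,346.31 | $909.73 | $14,314.71 | $15,941.33
4 | $15,941.33 | $494.18 | $14,314.71 | $2,120.80
5 | $2,120.80 | $65.74 | $2,186.54 | $0.00
Balance reaches $0.00 in installment 5.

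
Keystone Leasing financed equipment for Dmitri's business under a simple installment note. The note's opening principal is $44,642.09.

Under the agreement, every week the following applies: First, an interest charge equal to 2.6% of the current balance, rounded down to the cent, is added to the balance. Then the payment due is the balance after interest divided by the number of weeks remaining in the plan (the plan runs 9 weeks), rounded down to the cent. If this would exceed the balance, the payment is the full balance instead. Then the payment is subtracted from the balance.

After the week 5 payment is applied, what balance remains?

Week 1: $44,642.09 +$1,160.69 interest = $45,802.78; pay $5,089.19 → $40,713.59
Week 2: $40,713.59 +$1,058.55 interest = $41,772.14; pay $5,221.51 → $36,550.63
Week 3: $36,550.63 +$950.31 interest = $37,500.94; pay $5,357.27 → $32,143.67
Week 4: $32,143.67 +$835.73 interest = $32,979.40; pay $5,496.56 → $27,482.84
Week 5: $27,482.84 +$714.55 interest = $28,197.39; pay $5,639.47 → $22,557.92

$22,557.92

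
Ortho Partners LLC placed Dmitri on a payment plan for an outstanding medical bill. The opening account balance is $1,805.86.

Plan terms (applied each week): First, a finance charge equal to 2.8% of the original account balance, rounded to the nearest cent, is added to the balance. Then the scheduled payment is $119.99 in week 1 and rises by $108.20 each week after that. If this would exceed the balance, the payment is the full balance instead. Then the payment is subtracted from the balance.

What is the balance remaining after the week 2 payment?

$1,558.80

# | Opening | Interest | Payment | End bal
1 | $1,805.86 | $50.56 | $119.99 | $1,736.43
2 | $1,736.43 | $50.56 | $228.19 | $1,558.80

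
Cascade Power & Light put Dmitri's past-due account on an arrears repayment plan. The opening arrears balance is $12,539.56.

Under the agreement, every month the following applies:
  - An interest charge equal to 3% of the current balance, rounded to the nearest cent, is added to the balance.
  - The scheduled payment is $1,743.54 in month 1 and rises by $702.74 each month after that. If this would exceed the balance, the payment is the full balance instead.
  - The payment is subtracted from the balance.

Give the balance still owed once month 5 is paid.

$0.00

Month 1: $12,539.56 +$376.19 interest = $12,915.75; pay $1,743.54 → $11,172.21
Month 2: $11,172.21 +$335.17 interest = $11,507.38; pay $2,446.28 → $9,061.10
Month 3: $9,061.10 +$271.83 interest = $9,332.93; pay $3,149.02 → $6,183.91
Month 4: $6,183.91 +$185.52 interest = $6,369.43; pay $3,851.76 → $2,517.67
Month 5: $2,517.67 +$75.53 interest = $2,593.20; pay $2,593.20 → $0.00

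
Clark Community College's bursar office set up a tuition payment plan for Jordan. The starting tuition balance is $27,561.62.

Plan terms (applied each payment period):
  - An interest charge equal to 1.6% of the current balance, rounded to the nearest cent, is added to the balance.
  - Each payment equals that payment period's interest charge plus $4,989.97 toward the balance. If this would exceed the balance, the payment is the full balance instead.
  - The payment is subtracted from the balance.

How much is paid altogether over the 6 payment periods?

$29,009.96

Payment period 1: opening $27,561.62; interest $440.99 → $28,002.61; payment $5,430.96; balance $22,571.65
Payment period 2: opening $22,571.65; interest $361.15 → $22,932.80; payment $5,351.12; balance $17,581.68
Payment period 3: opening $17,581.68; interest $281.31 → $17,862.99; payment $5,271.28; balance $12,591.71
Payment period 4: opening $12,591.71; interest $201.47 → $12,793.18; payment $5,191.44; balance $7,601.74
Payment period 5: opening $7,601.74; interest $121.63 → $7,723.37; payment $5,111.60; balance $2,611.77
Payment period 6: opening $2,611.77; interest $41.79 → $2,653.56; payment $2,653.56; balance $0.00
Total paid: $29,009.96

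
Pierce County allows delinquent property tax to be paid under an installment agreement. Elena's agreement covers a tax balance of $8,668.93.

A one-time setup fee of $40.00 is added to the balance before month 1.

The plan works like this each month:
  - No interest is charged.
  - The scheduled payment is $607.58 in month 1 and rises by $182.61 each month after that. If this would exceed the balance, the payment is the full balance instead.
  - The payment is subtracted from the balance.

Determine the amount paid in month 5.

# | Opening | Payment | End bal
1 | $8,708.93 | $607.58 | $8,101.35
2 | $8,101.35 | $790.19 | $7,311.16
3 | $7,311.16 | $972.80 | $6,338.36
4 | $6,338.36 | $1,155.41 | $5,182.95
5 | $5,182.95 | $1,338.02 | $3,844.93

$1,338.02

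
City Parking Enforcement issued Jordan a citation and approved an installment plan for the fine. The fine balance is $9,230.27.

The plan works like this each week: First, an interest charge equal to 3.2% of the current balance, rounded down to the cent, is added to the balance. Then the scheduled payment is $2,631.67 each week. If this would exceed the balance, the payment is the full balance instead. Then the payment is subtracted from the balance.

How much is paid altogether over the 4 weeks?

$9,953.50

Week 1: opening $9,230.27; interest $295.36 → $9,525.63; payment $2,631.67; balance $6,893.96
Week 2: opening $6,893.96; interest $220.60 → $7,114.56; payment $2,631.67; balance $4,482.89
Week 3: opening $4,482.89; interest $143.45 → $4,626.34; payment $2,631.67; balance $1,994.67
Week 4: opening $1,994.67; interest $63.82 → $2,058.49; payment $2,058.49; balance $0.00
Total paid: $9,953.50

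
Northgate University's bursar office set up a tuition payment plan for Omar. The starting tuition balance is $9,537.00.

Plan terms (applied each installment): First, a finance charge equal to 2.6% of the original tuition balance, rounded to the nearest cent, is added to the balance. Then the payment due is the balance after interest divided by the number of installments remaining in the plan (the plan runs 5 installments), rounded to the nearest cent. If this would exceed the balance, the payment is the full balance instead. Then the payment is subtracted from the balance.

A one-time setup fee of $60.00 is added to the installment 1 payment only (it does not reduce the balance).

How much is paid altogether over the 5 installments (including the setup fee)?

$10,836.80

Installment 1: $9,537.00 +$247.96 interest = $9,784.96; pay $1,956.99 (+ $60.00 fee) → $7,827.97
Installment 2: $7,827.97 +$247.96 interest = $8,075.93; pay $2,018.98 → $6,056.95
Installment 3: $6,056.95 +$247.96 interest = $6,304.91; pay $2,101.64 → $4,203.27
Installment 4: $4,203.27 +$247.96 interest = $4,451.23; pay $2,225.62 → $2,225.61
Installment 5: $2,225.61 +$247.96 interest = $2,473.57; pay $2,473.57 → $0.00
Total paid: $10,836.80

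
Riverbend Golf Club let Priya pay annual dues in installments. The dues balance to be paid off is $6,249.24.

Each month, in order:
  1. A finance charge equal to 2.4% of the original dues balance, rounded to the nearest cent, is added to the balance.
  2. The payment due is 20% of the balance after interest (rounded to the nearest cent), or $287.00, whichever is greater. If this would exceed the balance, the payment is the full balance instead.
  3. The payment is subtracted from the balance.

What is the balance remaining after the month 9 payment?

# | Opening | Interest | Payment | End bal
1 | $6,249.24 | $149.98 | $1,279.84 | $5,119.38
2 | $5,119.38 | $149.98 | $1,053.87 | $4,215.49
3 | $4,215.49 | $149.98 | $873.09 | $3,492.38
4 | $3,492.38 | $149.98 | $728.47 | $2,913.89
5 | $2,913.89 | $149.98 | $612.77 | $2,451.10
6 | $2,451.10 | $149.98 | $520.22 | $2,080.86
7 | $2,080.86 | $149.98 | $446.17 | $1,784.67
8 | $1,784.67 | $149.98 | $386.93 | $1,547.72
9 | $1,547.72 | $149.98 | $339.54 | $1,358.16

$1,358.16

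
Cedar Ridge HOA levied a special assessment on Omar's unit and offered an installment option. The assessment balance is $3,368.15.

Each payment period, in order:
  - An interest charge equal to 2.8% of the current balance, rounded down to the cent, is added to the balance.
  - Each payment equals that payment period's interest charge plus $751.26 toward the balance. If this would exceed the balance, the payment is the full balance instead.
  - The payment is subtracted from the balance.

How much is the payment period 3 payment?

Payment period 1: $3,368.15 +$94.30 interest = $3,462.45; pay $845.56 → $2,616.89
Payment period 2: $2,616.89 +$73.27 interest = $2,690.16; pay $824.53 → $1,865.63
Payment period 3: $1,865.63 +$52.23 interest = $1,917.86; pay $803.49 → $1,114.37

$803.49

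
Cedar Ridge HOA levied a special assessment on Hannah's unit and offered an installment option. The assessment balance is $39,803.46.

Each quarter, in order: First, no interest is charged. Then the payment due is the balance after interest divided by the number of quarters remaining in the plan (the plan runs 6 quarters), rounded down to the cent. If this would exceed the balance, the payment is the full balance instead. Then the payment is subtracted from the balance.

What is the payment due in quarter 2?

Quarter 1: opening $39,803.46; payment $6,633.91; balance $33,169.55
Quarter 2: opening $33,169.55; payment $6,633.91; balance $26,535.64

$6,633.91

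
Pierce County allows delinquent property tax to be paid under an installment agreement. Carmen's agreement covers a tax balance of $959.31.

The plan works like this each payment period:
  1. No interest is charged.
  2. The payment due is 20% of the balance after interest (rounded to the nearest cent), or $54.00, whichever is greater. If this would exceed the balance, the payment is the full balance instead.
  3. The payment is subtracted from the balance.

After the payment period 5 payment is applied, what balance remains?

$314.35

Payment period 1: opening $959.31; payment $191.86; balance $767.45
Payment period 2: opening $767.45; payment $153.49; balance $613.96
Payment period 3: opening $613.96; payment $122.79; balance $491.17
Payment period 4: opening $491.17; payment $98.23; balance $392.94
Payment period 5: opening $392.94; payment $78.59; balance $314.35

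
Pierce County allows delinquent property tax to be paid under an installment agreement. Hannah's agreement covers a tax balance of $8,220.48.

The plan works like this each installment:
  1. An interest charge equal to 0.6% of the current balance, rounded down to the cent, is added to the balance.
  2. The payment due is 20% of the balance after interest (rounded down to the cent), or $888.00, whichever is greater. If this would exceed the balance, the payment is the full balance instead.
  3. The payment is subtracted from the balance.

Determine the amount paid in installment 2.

# | Opening | Interest | Payment | End bal
1 | $8,220.48 | $49.32 | $1,653.96 | $6,615.84
2 | $6,615.84 | $39.69 | $1,331.10 | $5,324.43

$1,331.10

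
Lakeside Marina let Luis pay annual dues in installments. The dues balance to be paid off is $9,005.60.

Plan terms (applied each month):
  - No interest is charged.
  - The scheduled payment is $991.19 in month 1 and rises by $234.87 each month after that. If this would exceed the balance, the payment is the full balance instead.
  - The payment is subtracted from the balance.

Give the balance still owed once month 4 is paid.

$3,631.62

# | Opening | Payment | End bal
1 | $9,005.60 | $991.19 | $8,014.41
2 | $8,014.41 | $1,226.06 | $6,788.35
3 | $6,788.35 | $1,460.93 | $5,327.42
4 | $5,327.42 | $1,695.80 | $3,631.62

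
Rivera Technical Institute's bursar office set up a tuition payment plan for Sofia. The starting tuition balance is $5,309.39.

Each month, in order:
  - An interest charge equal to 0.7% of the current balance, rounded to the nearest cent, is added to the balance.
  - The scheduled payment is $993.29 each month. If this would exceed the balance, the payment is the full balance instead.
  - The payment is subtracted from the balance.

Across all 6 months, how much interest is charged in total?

$121.66

Month 1: $5,309.39 +$37.17 interest = $5,346.56; pay $993.29 → $4,353.27
Month 2: $4,353.27 +$30.47 interest = $4,383.74; pay $993.29 → $3,390.45
Month 3: $3,390.45 +$23.73 interest = $3,414.18; pay $993.29 → $2,420.89
Month 4: $2,420.89 +$16.95 interest = $2,437.84; pay $993.29 → $1,444.55
Month 5: $1,444.55 +$10.11 interest = $1,454.66; pay $993.29 → $461.37
Month 6: $461.37 +$3.23 interest = $464.60; pay $464.60 → $0.00
Total interest: $37.17 + $30.47 + $23.73 + $16.95 + $10.11 + $3.23 = $121.66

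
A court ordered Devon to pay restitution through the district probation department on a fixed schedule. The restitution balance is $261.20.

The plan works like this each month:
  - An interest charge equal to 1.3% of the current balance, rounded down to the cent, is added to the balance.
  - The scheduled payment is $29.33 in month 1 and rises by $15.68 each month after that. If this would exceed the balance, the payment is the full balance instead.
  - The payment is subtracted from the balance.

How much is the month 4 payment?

Month 1: $261.20 +$3.39 interest = $264.59; pay $29.33 → $235.26
Month 2: $235.26 +$3.05 interest = $238.31; pay $45.01 → $193.30
Month 3: $193.30 +$2.51 interest = $195.81; pay $60.69 → $135.12
Month 4: $135.12 +$1.75 interest = $136.87; pay $76.37 → $60.50

$76.37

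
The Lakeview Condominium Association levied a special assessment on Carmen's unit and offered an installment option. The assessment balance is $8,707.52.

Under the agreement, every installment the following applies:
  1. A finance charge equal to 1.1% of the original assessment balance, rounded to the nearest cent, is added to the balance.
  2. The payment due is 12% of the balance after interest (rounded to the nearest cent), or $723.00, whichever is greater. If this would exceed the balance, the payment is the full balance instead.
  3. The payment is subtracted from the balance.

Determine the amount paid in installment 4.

Installment 1: opening $8,707.52; interest $95.78 → $8,803.30; payment $1,056.40; balance $7,746.90
Installment 2: opening $7,746.90; interest $95.78 → $7,842.68; payment $941.12; balance $6,901.56
Installment 3: opening $6,901.56; interest $95.78 → $6,997.34; payment $839.68; balance $6,157.66
Installment 4: opening $6,157.66; interest $95.78 → $6,253.44; payment $750.41; balance $5,503.03

$750.41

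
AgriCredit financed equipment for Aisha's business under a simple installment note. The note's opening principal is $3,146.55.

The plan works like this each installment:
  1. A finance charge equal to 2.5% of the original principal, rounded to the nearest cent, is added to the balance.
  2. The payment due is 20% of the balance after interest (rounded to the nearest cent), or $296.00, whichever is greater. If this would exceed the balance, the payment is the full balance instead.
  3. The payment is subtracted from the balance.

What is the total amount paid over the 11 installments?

$4,011.81

Installment 1: $3,146.55 +$78.66 interest = $3,225.21; pay $645.04 → $2,580.17
Installment 2: $2,580.17 +$78.66 interest = $2,658.83; pay $531.77 → $2,127.06
Installment 3: $2,127.06 +$78.66 interest = $2,205.72; pay $441.14 → $1,764.58
Installment 4: $1,764.58 +$78.66 interest = $1,843.24; pay $368.65 → $1,474.59
Installment 5: $1,474.59 +$78.66 interest = $1,553.25; pay $310.65 → $1,242.60
Installment 6: $1,242.60 +$78.66 interest = $1,321.26; pay $296.00 → $1,025.26
Installment 7: $1,025.26 +$78.66 interest = $1,103.92; pay $296.00 → $807.92
Installment 8: $807.92 +$78.66 interest = $886.58; pay $296.00 → $590.58
Installment 9: $590.58 +$78.66 interest = $669.24; pay $296.00 → $373.24
Installment 10: $373.24 +$78.66 interest = $451.90; pay $296.00 → $155.90
Installment 11: $155.90 +$78.66 interest = $234.56; pay $234.56 → $0.00
Total paid: $4,011.81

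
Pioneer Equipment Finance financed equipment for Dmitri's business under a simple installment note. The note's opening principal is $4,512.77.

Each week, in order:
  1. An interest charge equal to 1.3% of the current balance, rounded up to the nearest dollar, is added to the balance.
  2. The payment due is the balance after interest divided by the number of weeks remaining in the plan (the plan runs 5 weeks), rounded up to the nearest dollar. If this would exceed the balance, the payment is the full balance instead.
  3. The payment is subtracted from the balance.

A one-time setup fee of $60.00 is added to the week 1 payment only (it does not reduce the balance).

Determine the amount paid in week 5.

$962.77

# | Opening | Interest | Payment | Fee | End bal
1 | $4,512.77 | $59.00 | $915.00 | $60.00 | $3,656.77
2 | $3,656.77 | $48.00 | $927.00 | — | $2,777.77
3 | $2,777.77 | $37.00 | $939.00 | — | $1,875.77
4 | $1,875.77 | $25.00 | $951.00 | — | $949.77
5 | $949.77 | $13.00 | $962.77 | — | $0.00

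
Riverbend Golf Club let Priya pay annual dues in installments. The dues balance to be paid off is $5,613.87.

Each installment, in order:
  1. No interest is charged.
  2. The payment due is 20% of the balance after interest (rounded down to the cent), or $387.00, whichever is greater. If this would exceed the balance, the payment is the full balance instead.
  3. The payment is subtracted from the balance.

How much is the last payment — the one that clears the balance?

$291.56

Installment 1: opening $5,613.87; payment $1,122.77; balance $4,491.10
Installment 2: opening $4,491.10; payment $898.22; balance $3,592.88
Installment 3: opening $3,592.88; payment $718.57; balance $2,874.31
Installment 4: opening $2,874.31; payment $574.86; balance $2,299.45
Installment 5: opening $2,299.45; payment $459.89; balance $1,839.56
Installment 6: opening $1,839.56; payment $387.00; balance $1,452.56
Installment 7: opening $1,452.56; payment $387.00; balance $1,065.56
Installment 8: opening $1,065.56; payment $387.00; balance $678.56
Installment 9: opening $678.56; payment $387.00; balance $291.56
Installment 10: opening $291.56; payment $291.56; balance $0.00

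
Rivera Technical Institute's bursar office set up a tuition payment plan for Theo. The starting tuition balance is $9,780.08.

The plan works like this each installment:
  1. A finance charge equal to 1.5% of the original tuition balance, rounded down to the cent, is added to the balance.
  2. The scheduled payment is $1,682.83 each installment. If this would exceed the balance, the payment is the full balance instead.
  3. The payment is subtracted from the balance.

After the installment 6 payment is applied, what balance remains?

$563.30

Installment 1: opening $9,780.08; interest $146.70 → $9,926.78; payment $1,682.83; balance $8,243.95
Installment 2: opening $8,243.95; interest $146.70 → $8,390.65; payment $1,682.83; balance $6,707.82
Installment 3: opening $6,707.82; interest $146.70 → $6,854.52; payment $1,682.83; balance $5,171.69
Installment 4: opening $5,171.69; interest $146.70 → $5,318.39; payment $1,682.83; balance $3,635.56
Installment 5: opening $3,635.56; interest $146.70 → $3,782.26; payment $1,682.83; balance $2,099.43
Installment 6: opening $2,099.43; interest $146.70 → $2,246.13; payment $1,682.83; balance $563.30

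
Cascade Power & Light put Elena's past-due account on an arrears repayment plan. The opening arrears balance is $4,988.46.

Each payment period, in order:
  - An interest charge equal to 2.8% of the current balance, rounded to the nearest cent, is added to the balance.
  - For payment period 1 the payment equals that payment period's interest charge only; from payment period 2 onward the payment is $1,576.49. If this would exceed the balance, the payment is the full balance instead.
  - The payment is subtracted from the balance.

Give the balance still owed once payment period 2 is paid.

$3,551.65

Payment period 1: opening $4,988.46; interest $139.68 → $5,128.14; payment $139.68; balance $4,988.46
Payment period 2: opening $4,988.46; interest $139.68 → $5,128.14; payment $1,576.49; balance $3,551.65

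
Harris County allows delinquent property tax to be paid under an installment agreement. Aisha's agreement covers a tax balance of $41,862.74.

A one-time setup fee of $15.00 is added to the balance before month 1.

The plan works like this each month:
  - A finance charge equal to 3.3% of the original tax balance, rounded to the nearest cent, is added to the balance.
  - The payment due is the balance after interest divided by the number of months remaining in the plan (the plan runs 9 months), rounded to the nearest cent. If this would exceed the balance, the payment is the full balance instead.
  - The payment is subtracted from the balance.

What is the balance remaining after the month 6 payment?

$18,085.57

Month 1: $41,877.74 +$1,381.47 interest = $43,259.21; pay $4,806.58 → $38,452.63
Month 2: $38,452.63 +$1,381.47 interest = $39,834.10; pay $4,979.26 → $34,854.84
Month 3: $34,854.84 +$1,381.47 interest = $36,236.31; pay $5,176.62 → $31,059.69
Month 4: $31,059.69 +$1,381.47 interest = $32,441.16; pay $5,406.86 → $27,034.30
Month 5: $27,034.30 +$1,381.47 interest = $28,415.77; pay $5,683.15 → $22,732.62
Month 6: $22,732.62 +$1,381.47 interest = $24,114.09; pay $6,028.52 → $18,085.57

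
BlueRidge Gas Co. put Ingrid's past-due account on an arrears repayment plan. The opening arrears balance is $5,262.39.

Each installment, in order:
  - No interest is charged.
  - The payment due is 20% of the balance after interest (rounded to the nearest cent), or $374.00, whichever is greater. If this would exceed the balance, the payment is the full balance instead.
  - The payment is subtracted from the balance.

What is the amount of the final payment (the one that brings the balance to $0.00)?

$228.38

Installment 1: opening $5,262.39; payment $1,052.48; balance $4,209.91
Installment 2: opening $4,209.91; payment $841.98; balance $3,367.93
Installment 3: opening $3,367.93; payment $673.59; balance $2,694.34
Installment 4: opening $2,694.34; payment $538.87; balance $2,155.47
Installment 5: opening $2,155.47; payment $431.09; balance $1,724.38
Installment 6: opening $1,724.38; payment $374.00; balance $1,350.38
Installment 7: opening $1,350.38; payment $374.00; balance $976.38
Installment 8: opening $976.38; payment $374.00; balance $602.38
Installment 9: opening $602.38; payment $374.00; balance $228.38
Installment 10: opening $228.38; payment $228.38; balance $0.00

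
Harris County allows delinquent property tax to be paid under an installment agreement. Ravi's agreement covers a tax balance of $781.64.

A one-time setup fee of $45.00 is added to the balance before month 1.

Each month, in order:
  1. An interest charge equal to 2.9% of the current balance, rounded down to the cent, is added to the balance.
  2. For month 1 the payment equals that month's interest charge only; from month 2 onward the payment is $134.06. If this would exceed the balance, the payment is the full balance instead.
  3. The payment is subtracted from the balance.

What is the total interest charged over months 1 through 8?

Month 1: opening $826.64; interest $23.97 → $850.61; payment $23.97; balance $826.64
Month 2: opening $826.64; interest $23.97 → $850.61; payment $134.06; balance $716.55
Month 3: opening $716.55; interest $20.77 → $737.32; payment $134.06; balance $603.26
Month 4: opening $603.26; interest $17.49 → $620.75; payment $134.06; balance $486.69
Month 5: opening $486.69; interest $14.11 → $500.80; payment $134.06; balance $366.74
Month 6: opening $366.74; interest $10.63 → $377.37; payment $134.06; balance $243.31
Month 7: opening $243.31; interest $7.05 → $250.36; payment $134.06; balance $116.30
Month 8: opening $116.30; interest $3.37 → $119.67; payment $119.67; balance $0.00
Total interest: $23.97 + $23.97 + $20.77 + $17.49 + $14.11 + $10.63 + $7.05 + $3.37 = $121.36

$121.36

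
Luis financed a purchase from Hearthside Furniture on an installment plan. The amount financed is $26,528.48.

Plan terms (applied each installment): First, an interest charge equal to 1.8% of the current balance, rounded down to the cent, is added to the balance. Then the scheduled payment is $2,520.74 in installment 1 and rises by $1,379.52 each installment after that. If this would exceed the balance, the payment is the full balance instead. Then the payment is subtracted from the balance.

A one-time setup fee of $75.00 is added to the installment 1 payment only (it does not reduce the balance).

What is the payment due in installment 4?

$6,659.30

Installment 1: $26,528.48 +$477.51 interest = $27,005.99; pay $2,520.74 (+ $75.00 fee) → $24,485.25
Installment 2: $24,485.25 +$440.73 interest = $24,925.98; pay $3,900.26 → $21,025.72
Installment 3: $21,025.72 +$378.46 interest = $21,404.18; pay $5,279.78 → $16,124.40
Installment 4: $16,124.40 +$290.23 interest = $16,414.63; pay $6,659.30 → $9,755.33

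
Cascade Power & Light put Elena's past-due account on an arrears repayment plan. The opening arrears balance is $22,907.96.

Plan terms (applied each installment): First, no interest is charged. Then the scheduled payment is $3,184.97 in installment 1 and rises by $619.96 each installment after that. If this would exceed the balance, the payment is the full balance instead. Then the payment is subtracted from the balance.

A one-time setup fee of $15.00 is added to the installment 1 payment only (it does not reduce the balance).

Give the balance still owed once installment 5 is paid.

$783.51

# | Opening | Payment | Fee | End bal
1 | $22,907.96 | $3,184.97 | $15.00 | $19,722.99
2 | $19,722.99 | $3,804.93 | — | $15,918.06
3 | $15,918.06 | $4,424.89 | — | $11,493.17
4 | $11,493.17 | $5,044.85 | — | $6,448.32
5 | $6,448.32 | $5,664.81 | — | $783.51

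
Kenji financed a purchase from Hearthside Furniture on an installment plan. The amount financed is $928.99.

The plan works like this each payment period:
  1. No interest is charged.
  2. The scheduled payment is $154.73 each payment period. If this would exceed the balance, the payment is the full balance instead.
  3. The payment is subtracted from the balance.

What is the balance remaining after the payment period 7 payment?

$0.00

# | Opening | Payment | End bal
1 | $928.99 | $154.73 | $774.26
2 | $774.26 | $154.73 | $619.53
3 | $619.53 | $154.73 | $464.80
4 | $464.80 | $154.73 | $310.07
5 | $310.07 | $154.73 | $155.34
6 | $155.34 | $154.73 | $0.61
7 | $0.61 | $0.61 | $0.00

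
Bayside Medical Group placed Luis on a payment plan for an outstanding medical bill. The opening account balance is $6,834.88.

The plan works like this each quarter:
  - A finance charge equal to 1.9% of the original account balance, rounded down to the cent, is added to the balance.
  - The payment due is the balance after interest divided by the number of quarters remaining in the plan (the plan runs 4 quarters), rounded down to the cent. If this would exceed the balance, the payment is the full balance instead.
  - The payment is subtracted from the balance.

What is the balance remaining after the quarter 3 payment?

Quarter 1: opening $6,834.88; interest $129.86 → $6,964.74; payment $1,741.18; balance $5,223.56
Quarter 2: opening $5,223.56; interest $129.86 → $5,353.42; payment $1,784.47; balance $3,568.95
Quarter 3: opening $3,568.95; interest $129.86 → $3,698.81; payment $1,849.40; balance $1,849.41

$1,849.41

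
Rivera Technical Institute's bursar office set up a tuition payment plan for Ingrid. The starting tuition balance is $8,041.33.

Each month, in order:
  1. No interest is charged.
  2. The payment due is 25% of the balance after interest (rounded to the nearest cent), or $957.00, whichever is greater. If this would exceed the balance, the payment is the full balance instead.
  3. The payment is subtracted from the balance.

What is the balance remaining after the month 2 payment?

Month 1: opening $8,041.33; payment $2,010.33; balance $6,031.00
Month 2: opening $6,031.00; payment $1,507.75; balance $4,523.25

$4,523.25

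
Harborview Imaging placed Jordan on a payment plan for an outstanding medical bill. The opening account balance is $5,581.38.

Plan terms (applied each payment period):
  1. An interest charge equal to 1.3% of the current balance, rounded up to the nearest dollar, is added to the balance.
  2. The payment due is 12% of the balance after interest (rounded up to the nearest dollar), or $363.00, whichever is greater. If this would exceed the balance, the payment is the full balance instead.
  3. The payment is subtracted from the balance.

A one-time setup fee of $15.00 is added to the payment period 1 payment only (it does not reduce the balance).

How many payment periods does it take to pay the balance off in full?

Payment period 1: opening $5,581.38; interest $73.00 → $5,654.38; payment $679.00 (+ $15.00 fee); balance $4,975.38
Payment period 2: opening $4,975.38; interest $65.00 → $5,040.38; payment $605.00; balance $4,435.38
Payment period 3: opening $4,435.38; interest $58.00 → $4,493.38; payment $540.00; balance $3,953.38
Payment period 4: opening $3,953.38; interest $52.00 → $4,005.38; payment $481.00; balance $3,524.38
Payment period 5: opening $3,524.38; interest $46.00 → $3,570.38; payment $429.00; balance $3,141.38
Payment period 6: opening $3,141.38; interest $41.00 → $3,182.38; payment $382.00; balance $2,800.38
Payment period 7: opening $2,800.38; interest $37.00 → $2,837.38; payment $363.00; balance $2,474.38
Payment period 8: opening $2,474.38; interest $33.00 → $2,507.38; payment $363.00; balance $2,144.38
Payment period 9: opening $2,144.38; interest $28.00 → $2,172.38; payment $363.00; balance $1,809.38
Payment period 10: opening $1,809.38; interest $24.00 → $1,833.38; payment $363.00; balance $1,470.38
Payment period 11: opening $1,470.38; interest $20.00 → $1,490.38; payment $363.00; balance $1,127.38
Payment period 12: opening $1,127.38; interest $15.00 → $1,142.38; payment $363.00; balance $779.38
Payment period 13: opening $779.38; interest $11.00 → $790.38; payment $363.00; balance $427.38
Payment period 14: opening $427.38; interest $6.00 → $433.38; payment $363.00; balance $70.38
Payment period 15: opening $70.38; interest $1.00 → $71.38; payment $71.38; balance $0.00
Balance reaches $0.00 in payment period 15.

15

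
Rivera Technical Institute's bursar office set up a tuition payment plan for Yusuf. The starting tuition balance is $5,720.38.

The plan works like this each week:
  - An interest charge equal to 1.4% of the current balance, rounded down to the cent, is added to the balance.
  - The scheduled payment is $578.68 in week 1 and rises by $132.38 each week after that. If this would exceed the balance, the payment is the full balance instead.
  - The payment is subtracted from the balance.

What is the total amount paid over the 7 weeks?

$6,065.10

Week 1: $5,720.38 +$80.08 interest = $5,800.46; pay $578.68 → $5,221.78
Week 2: $5,221.78 +$73.10 interest = $5,294.88; pay $711.06 → $4,583.82
Week 3: $4,583.82 +$64.17 interest = $4,647.99; pay $843.44 → $3,804.55
Week 4: $3,804.55 +$53.26 interest = $3,857.81; pay $975.82 → $2,881.99
Week 5: $2,881.99 +$40.34 interest = $2,922.33; pay $1,108.20 → $1,814.13
Week 6: $1,814.13 +$25.39 interest = $1,839.52; pay $1,240.58 → $598.94
Week 7: $598.94 +$8.38 interest = $607.32; pay $607.32 → $0.00
Total paid: $6,065.10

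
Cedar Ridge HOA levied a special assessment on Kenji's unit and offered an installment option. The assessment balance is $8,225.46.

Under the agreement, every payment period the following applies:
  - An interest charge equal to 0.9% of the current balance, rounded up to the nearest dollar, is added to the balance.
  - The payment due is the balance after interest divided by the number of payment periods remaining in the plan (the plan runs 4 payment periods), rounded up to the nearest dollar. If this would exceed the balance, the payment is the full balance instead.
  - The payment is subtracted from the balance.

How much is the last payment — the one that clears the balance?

Payment period 1: $8,225.46 +$75.00 interest = $8,300.46; pay $2,076.00 → $6,224.46
Payment period 2: $6,224.46 +$57.00 interest = $6,281.46; pay $2,094.00 → $4,187.46
Payment period 3: $4,187.46 +$38.00 interest = $4,225.46; pay $2,113.00 → $2,112.46
Payment period 4: $2,112.46 +$20.00 interest = $2,132.46; pay $2,132.46 → $0.00

$2,132.46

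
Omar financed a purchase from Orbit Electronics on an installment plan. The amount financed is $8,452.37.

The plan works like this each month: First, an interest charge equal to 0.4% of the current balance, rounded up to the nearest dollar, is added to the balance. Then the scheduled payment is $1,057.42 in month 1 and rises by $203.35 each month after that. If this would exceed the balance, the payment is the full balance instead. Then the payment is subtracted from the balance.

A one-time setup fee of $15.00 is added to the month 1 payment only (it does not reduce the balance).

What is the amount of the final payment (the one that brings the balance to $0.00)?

Month 1: opening $8,452.37; interest $34.00 → $8,486.37; payment $1,057.42 (+ $15.00 fee); balance $7,428.95
Month 2: opening $7,428.95; interest $30.00 → $7,458.95; payment $1,260.77; balance $6,198.18
Month 3: opening $6,198.18; interest $25.00 → $6,223.18; payment $1,464.12; balance $4,759.06
Month 4: opening $4,759.06; interest $20.00 → $4,779.06; payment $1,667.47; balance $3,111.59
Month 5: opening $3,111.59; interest $13.00 → $3,124.59; payment $1,870.82; balance $1,253.77
Month 6: opening $1,253.77; interest $6.00 → $1,259.77; payment $1,259.77; balance $0.00

$1,259.77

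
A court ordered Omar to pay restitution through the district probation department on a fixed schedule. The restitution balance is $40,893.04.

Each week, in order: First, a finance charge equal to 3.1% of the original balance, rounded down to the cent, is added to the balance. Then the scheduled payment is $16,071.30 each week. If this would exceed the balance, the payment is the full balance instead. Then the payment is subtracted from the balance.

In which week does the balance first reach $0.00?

Week 1: opening $40,893.04; interest $1,267.68 → $42,160.72; payment $16,071.30; balance $26,089.42
Week 2: opening $26,089.42; interest $1,267.68 → $27,357.10; payment $16,071.30; balance $11,285.80
Week 3: opening $11,285.80; interest $1,267.68 → $12,553.48; payment $12,553.48; balance $0.00
Balance reaches $0.00 in week 3.

3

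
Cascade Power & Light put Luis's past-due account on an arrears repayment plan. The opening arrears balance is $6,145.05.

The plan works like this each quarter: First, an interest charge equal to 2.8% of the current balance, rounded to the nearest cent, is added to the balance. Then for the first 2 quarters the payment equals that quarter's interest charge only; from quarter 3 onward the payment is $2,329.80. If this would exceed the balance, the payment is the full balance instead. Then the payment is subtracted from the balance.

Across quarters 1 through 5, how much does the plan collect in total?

Quarter 1: $6,145.05 +$172.06 interest = $6,317.11; pay $172.06 → $6,145.05
Quarter 2: $6,145.05 +$172.06 interest = $6,317.11; pay $172.06 → $6,145.05
Quarter 3: $6,145.05 +$172.06 interest = $6,317.11; pay $2,329.80 → $3,987.31
Quarter 4: $3,987.31 +$111.64 interest = $4,098.95; pay $2,329.80 → $1,769.15
Quarter 5: $1,769.15 +$49.54 interest = $1,818.69; pay $1,818.69 → $0.00
Total paid: $6,822.41

$6,822.41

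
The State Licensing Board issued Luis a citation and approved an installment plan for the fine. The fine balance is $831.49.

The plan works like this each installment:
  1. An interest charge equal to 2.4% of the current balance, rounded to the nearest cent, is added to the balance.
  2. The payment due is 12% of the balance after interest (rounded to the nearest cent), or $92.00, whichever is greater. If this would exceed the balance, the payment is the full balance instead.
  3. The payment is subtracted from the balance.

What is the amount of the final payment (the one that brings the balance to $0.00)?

Installment 1: $831.49 +$19.96 interest = $851.45; pay $102.17 → $749.28
Installment 2: $749.28 +$17.98 interest = $767.26; pay $92.07 → $675.19
Installment 3: $675.19 +$16.20 interest = $691.39; pay $92.00 → $599.39
Installment 4: $599.39 +$14.39 interest = $613.78; pay $92.00 → $521.78
Installment 5: $521.78 +$12.52 interest = $534.30; pay $92.00 → $442.30
Installment 6: $442.30 +$10.62 interest = $452.92; pay $92.00 → $360.92
Installment 7: $360.92 +$8.66 interest = $369.58; pay $92.00 → $277.58
Installment 8: $277.58 +$6.66 interest = $284.24; pay $92.00 → $192.24
Installment 9: $192.24 +$4.61 interest = $196.85; pay $92.00 → $104.85
Installment 10: $104.85 +$2.52 interest = $107.37; pay $92.00 → $15.37
Installment 11: $15.37 +$0.37 interest = $15.74; pay $15.74 → $0.00

$15.74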